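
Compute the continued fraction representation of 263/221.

Run the Euclidean algorithm on 263 and 221; the successive quotients are the partial quotients a_0, a_1, ... (each step inverts the fractional part left over by the previous one):
  263 = 1*221 + 42, so a_0 = 1.
  221 = 5*42 + 11, so a_1 = 5.
  42 = 3*11 + 9, so a_2 = 3.
  11 = 1*9 + 2, so a_3 = 1.
  9 = 4*2 + 1, so a_4 = 4.
  2 = 2*1 + 0, so a_5 = 2.
The remainder reaches 0 after 6 divisions, so the expansion has 6 partial quotients, read off in order.

[1; 5, 3, 1, 4, 2]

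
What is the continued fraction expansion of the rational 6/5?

[1; 5]

Run the Euclidean algorithm on 6 and 5; the successive quotients are the partial quotients a_0, a_1, ... (each step inverts the fractional part left over by the previous one):
  6 = 1*5 + 1, so a_0 = 1.
  5 = 5*1 + 0, so a_1 = 5.
The remainder reaches 0 after 2 divisions, so the expansion has 2 partial quotients, read off in order.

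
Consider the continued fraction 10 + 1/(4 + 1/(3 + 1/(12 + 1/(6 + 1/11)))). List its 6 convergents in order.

10/1, 41/4, 133/13, 1637/160, 9955/973, 111142/10863

Using the convergent recurrence p_i = a_i*p_{i-1} + p_{i-2}, q_i = a_i*q_{i-1} + q_{i-2} with p_{-2}=0, p_{-1}=1, q_{-2}=1, q_{-1}=0:
  i=0: a_0=10, p_0 = 10*1 + 0 = 10, q_0 = 10*0 + 1 = 1.
  i=1: a_1=4, p_1 = 4*10 + 1 = 41, q_1 = 4*1 + 0 = 4.
  i=2: a_2=3, p_2 = 3*41 + 10 = 133, q_2 = 3*4 + 1 = 13.
  i=3: a_3=12, p_3 = 12*133 + 41 = 1637, q_3 = 12*13 + 4 = 160.
  i=4: a_4=6, p_4 = 6*1637 + 133 = 9955, q_4 = 6*160 + 13 = 973.
  i=5: a_5=11, p_5 = 11*9955 + 1637 = 111142, q_5 = 11*973 + 160 = 10863.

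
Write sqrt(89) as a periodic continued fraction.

[9; (2, 3, 3, 2, 18)]

Write x_i = (sqrt(89) + m_i)/d_i with (m_0, d_0) = (0, 1). a_0 = floor(sqrt(89)) = 9, since 9^2 = 81 <= 89 < 100 = 10^2.
Iterate m_{i+1} = d_i*a_i - m_i, d_{i+1} = (89 - m_{i+1}^2)/d_i, a_{i+1} = floor((a_0 + m_{i+1})/d_{i+1}):
  m_1 = 1*9 - 0 = 9, d_1 = (89 - 9^2)/1 = 8/1 = 8, a_1 = floor((9 + 9)/8) = 2.
  m_2 = 8*2 - 9 = 7, d_2 = (89 - 7^2)/8 = 40/8 = 5, a_2 = floor((9 + 7)/5) = 3.
  m_3 = 5*3 - 7 = 8, d_3 = (89 - 8^2)/5 = 25/5 = 5, a_3 = floor((9 + 8)/5) = 3.
  m_4 = 5*3 - 8 = 7, d_4 = (89 - 7^2)/5 = 40/5 = 8, a_4 = floor((9 + 7)/8) = 2.
  m_5 = 8*2 - 7 = 9, d_5 = (89 - 9^2)/8 = 8/8 = 1, a_5 = floor((9 + 9)/1) = 18.
  m_6 = 1*18 - 9 = 9, d_6 = (89 - 9^2)/1 = 8/1 = 8: (m_6, d_6) = (m_1, d_1) = (9, 8), so from here the quotients repeat a_1, ..., a_5; the period length is 5.
Hence the expansion of sqrt(89) is a_0 = 9 followed by the repeating block 2, 3, 3, 2, 18 (period 5).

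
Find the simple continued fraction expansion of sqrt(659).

[25; (1, 2, 25, 2, 1, 50)]

Write x_i = (sqrt(659) + m_i)/d_i with (m_0, d_0) = (0, 1). a_0 = floor(sqrt(659)) = 25, since 25^2 = 625 <= 659 < 676 = 26^2.
Iterate m_{i+1} = d_i*a_i - m_i, d_{i+1} = (659 - m_{i+1}^2)/d_i, a_{i+1} = floor((a_0 + m_{i+1})/d_{i+1}):
  m_1 = 1*25 - 0 = 25, d_1 = (659 - 25^2)/1 = 34/1 = 34, a_1 = floor((25 + 25)/34) = 1.
  m_2 = 34*1 - 25 = 9, d_2 = (659 - 9^2)/34 = 578/34 = 17, a_2 = floor((25 + 9)/17) = 2.
  m_3 = 17*2 - 9 = 25, d_3 = (659 - 25^2)/17 = 34/17 = 2, a_3 = floor((25 + 25)/2) = 25.
  m_4 = 2*25 - 25 = 25, d_4 = (659 - 25^2)/2 = 34/2 = 17, a_4 = floor((25 + 25)/17) = 2.
  m_5 = 17*2 - 25 = 9, d_5 = (659 - 9^2)/17 = 578/17 = 34, a_5 = floor((25 + 9)/34) = 1.
  m_6 = 34*1 - 9 = 25, d_6 = (659 - 25^2)/34 = 34/34 = 1, a_6 = floor((25 + 25)/1) = 50.
  m_7 = 1*50 - 25 = 25, d_7 = (659 - 25^2)/1 = 34/1 = 34: (m_7, d_7) = (m_1, d_1) = (25, 34), so from here the quotients repeat a_1, ..., a_6; the period length is 6.
Hence the expansion of sqrt(659) is a_0 = 25 followed by the repeating block 1, 2, 25, 2, 1, 50 (period 6).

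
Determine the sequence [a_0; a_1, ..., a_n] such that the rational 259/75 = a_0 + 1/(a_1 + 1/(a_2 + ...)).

Run the Euclidean algorithm on 259 and 75; the successive quotients are the partial quotients a_0, a_1, ... (each step inverts the fractional part left over by the previous one):
  259 = 3*75 + 34, so a_0 = 3.
  75 = 2*34 + 7, so a_1 = 2.
  34 = 4*7 + 6, so a_2 = 4.
  7 = 1*6 + 1, so a_3 = 1.
  6 = 6*1 + 0, so a_4 = 6.
The remainder reaches 0 after 5 divisions, so the expansion has 5 partial quotients, read off in order.

[3; 2, 4, 1, 6]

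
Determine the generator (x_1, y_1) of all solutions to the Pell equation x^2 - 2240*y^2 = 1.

(x, y) = (10081, 213)

First expand sqrt(2240) as a continued fraction. With x_i = (sqrt(2240) + m_i)/d_i and (m_0, d_0) = (0, 1): a_0 = floor(sqrt(2240)) = 47, since 47^2 = 2209 <= 2240 < 2304 = 48^2.
Iterate m_{i+1} = d_i*a_i - m_i, d_{i+1} = (2240 - m_{i+1}^2)/d_i, a_{i+1} = floor((a_0 + m_{i+1})/d_{i+1}):
  m_1 = 1*47 - 0 = 47, d_1 = (2240 - 47^2)/1 = 31/1 = 31, a_1 = floor((47 + 47)/31) = 3.
  m_2 = 31*3 - 47 = 46, d_2 = (2240 - 46^2)/31 = 124/31 = 4, a_2 = floor((47 + 46)/4) = 23.
  m_3 = 4*23 - 46 = 46, d_3 = (2240 - 46^2)/4 = 124/4 = 31, a_3 = floor((47 + 46)/31) = 3.
  m_4 = 31*3 - 46 = 47, d_4 = (2240 - 47^2)/31 = 31/31 = 1, a_4 = floor((47 + 47)/1) = 94.
  m_5 = 1*94 - 47 = 47, d_5 = (2240 - 47^2)/1 = 31/1 = 31: (m_5, d_5) = (m_1, d_1) = (47, 31), so from here the quotients repeat a_1, ..., a_4; the period length is 4.
So sqrt(2240) = [47; (3, 23, 3, 94)] with period length k = 4.
k is even, so the fundamental solution of x^2 - 2240y^2 = 1 is (p_{k-1}, q_{k-1}) = (p_3, q_3); compute convergents through index 3.
Convergents (p_i = a_i*p_{i-1} + p_{i-2}, q_i = a_i*q_{i-1} + q_{i-2} with p_{-2}=0, p_{-1}=1, q_{-2}=1, q_{-1}=0):
  i=0: a_0=47, p_0 = 47*1 + 0 = 47, q_0 = 47*0 + 1 = 1.
  i=1: a_1=3, p_1 = 3*47 + 1 = 142, q_1 = 3*1 + 0 = 3.
  i=2: a_2=23, p_2 = 23*142 + 47 = 3313, q_2 = 23*3 + 1 = 70.
  i=3: a_3=3, p_3 = 3*3313 + 142 = 10081, q_3 = 3*70 + 3 = 213.
Check: 10081^2 - 2240*213^2 = 101626561 - 101626560 = 1, so (x, y) = (10081, 213) solves the equation, and by the theorem it is the least positive solution.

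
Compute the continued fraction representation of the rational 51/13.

Run the Euclidean algorithm on 51 and 13; the successive quotients are the partial quotients a_0, a_1, ... (each step inverts the fractional part left over by the previous one):
  51 = 3*13 + 12, so a_0 = 3.
  13 = 1*12 + 1, so a_1 = 1.
  12 = 12*1 + 0, so a_2 = 12.
The remainder reaches 0 after 3 divisions, so the expansion has 3 partial quotients, read off in order.

[3; 1, 12]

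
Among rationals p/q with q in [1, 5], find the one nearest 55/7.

Expand x = 55/7 as a continued fraction with the Euclidean algorithm:
  55 = 7*7 + 6, so a_0 = 7.
  7 = 1*6 + 1, so a_1 = 1.
  6 = 6*1 + 0, so a_2 = 6.
so x = [7; 1, 6].
Convergents (p_i = a_i*p_{i-1} + p_{i-2}, q_i = a_i*q_{i-1} + q_{i-2} with p_{-2}=0, p_{-1}=1, q_{-2}=1, q_{-1}=0), until the denominator exceeds 5:
  i=0: a_0=7, p_0 = 7*1 + 0 = 7, q_0 = 7*0 + 1 = 1.
  i=1: a_1=1, p_1 = 1*7 + 1 = 8, q_1 = 1*1 + 0 = 1.
  i=2: a_2=6, p_2 = 6*8 + 7 = 55, q_2 = 6*1 + 1 = 7.
q_2 = 7 > 5, so the last convergent with denominator <= 5 is p_1/q_1 = 8/1.
The closest fraction with denominator <= 5 is either p_1/q_1 or the intermediate fraction (k*p_1 + p_0)/(k*q_1 + q_0) with the largest k >= 1 whose denominator stays <= 5; these approach x as k grows, and every other convergent or intermediate fraction in range is farther away.
Largest k: floor((5 - q_0)/q_1) = floor((5 - 1)/1) = 4.
That gives (4*8 + 7)/(4*1 + 1) = 39/5.
Compare the errors: |x - 8/1| = |55*1 - 8*7|/(7*1) = 1/7, and |x - 39/5| = |55*5 - 39*7|/(7*5) = 2/35.
Cross-multiplying, 2*7 = 14 < 35 = 1*35, so 2/35 is smaller: the intermediate fraction 39/5 is closer to x than 8/1.

39/5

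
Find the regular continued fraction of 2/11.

Run the Euclidean algorithm on 2 and 11; the successive quotients are the partial quotients a_0, a_1, ... (each step inverts the fractional part left over by the previous one):
  2 = 0*11 + 2, so a_0 = 0.
  11 = 5*2 + 1, so a_1 = 5.
  2 = 2*1 + 0, so a_2 = 2.
The remainder reaches 0 after 3 divisions, so the expansion has 3 partial quotients, read off in order.

[0; 5, 2]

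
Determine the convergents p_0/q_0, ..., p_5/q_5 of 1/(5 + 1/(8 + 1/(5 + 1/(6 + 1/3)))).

Using the convergent recurrence p_i = a_i*p_{i-1} + p_{i-2}, q_i = a_i*q_{i-1} + q_{i-2} with p_{-2}=0, p_{-1}=1, q_{-2}=1, q_{-1}=0:
  i=0: a_0=0, p_0 = 0*1 + 0 = 0, q_0 = 0*0 + 1 = 1.
  i=1: a_1=5, p_1 = 5*0 + 1 = 1, q_1 = 5*1 + 0 = 5.
  i=2: a_2=8, p_2 = 8*1 + 0 = 8, q_2 = 8*5 + 1 = 41.
  i=3: a_3=5, p_3 = 5*8 + 1 = 41, q_3 = 5*41 + 5 = 210.
  i=4: a_4=6, p_4 = 6*41 + 8 = 254, q_4 = 6*210 + 41 = 1301.
  i=5: a_5=3, p_5 = 3*254 + 41 = 803, q_5 = 3*1301 + 210 = 4113.

0/1, 1/5, 8/41, 41/210, 254/1301, 803/4113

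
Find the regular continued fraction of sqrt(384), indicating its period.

Write x_i = (sqrt(384) + m_i)/d_i with (m_0, d_0) = (0, 1). a_0 = floor(sqrt(384)) = 19, since 19^2 = 361 <= 384 < 400 = 20^2.
Iterate m_{i+1} = d_i*a_i - m_i, d_{i+1} = (384 - m_{i+1}^2)/d_i, a_{i+1} = floor((a_0 + m_{i+1})/d_{i+1}):
  m_1 = 1*19 - 0 = 19, d_1 = (384 - 19^2)/1 = 23/1 = 23, a_1 = floor((19 + 19)/23) = 1.
  m_2 = 23*1 - 19 = 4, d_2 = (384 - 4^2)/23 = 368/23 = 16, a_2 = floor((19 + 4)/16) = 1.
  m_3 = 16*1 - 4 = 12, d_3 = (384 - 12^2)/16 = 240/16 = 15, a_3 = floor((19 + 12)/15) = 2.
  m_4 = 15*2 - 12 = 18, d_4 = (384 - 18^2)/15 = 60/15 = 4, a_4 = floor((19 + 18)/4) = 9.
  m_5 = 4*9 - 18 = 18, d_5 = (384 - 18^2)/4 = 60/4 = 15, a_5 = floor((19 + 18)/15) = 2.
  m_6 = 15*2 - 18 = 12, d_6 = (384 - 12^2)/15 = 240/15 = 16, a_6 = floor((19 + 12)/16) = 1.
  m_7 = 16*1 - 12 = 4, d_7 = (384 - 4^2)/16 = 368/16 = 23, a_7 = floor((19 + 4)/23) = 1.
  m_8 = 23*1 - 4 = 19, d_8 = (384 - 19^2)/23 = 23/23 = 1, a_8 = floor((19 + 19)/1) = 38.
  m_9 = 1*38 - 19 = 19, d_9 = (384 - 19^2)/1 = 23/1 = 23: (m_9, d_9) = (m_1, d_1) = (19, 23), so from here the quotients repeat a_1, ..., a_8; the period length is 8.
Hence the expansion of sqrt(384) is a_0 = 19 followed by the repeating block 1, 1, 2, 9, 2, 1, 1, 38 (period 8).

[19; (1, 1, 2, 9, 2, 1, 1, 38)]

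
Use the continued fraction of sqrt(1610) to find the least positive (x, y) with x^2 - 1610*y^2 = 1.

First expand sqrt(1610) as a continued fraction. With x_i = (sqrt(1610) + m_i)/d_i and (m_0, d_0) = (0, 1): a_0 = floor(sqrt(1610)) = 40, since 40^2 = 1600 <= 1610 < 1681 = 41^2.
Iterate m_{i+1} = d_i*a_i - m_i, d_{i+1} = (1610 - m_{i+1}^2)/d_i, a_{i+1} = floor((a_0 + m_{i+1})/d_{i+1}):
  m_1 = 1*40 - 0 = 40, d_1 = (1610 - 40^2)/1 = 10/1 = 10, a_1 = floor((40 + 40)/10) = 8.
  m_2 = 10*8 - 40 = 40, d_2 = (1610 - 40^2)/10 = 10/10 = 1, a_2 = floor((40 + 40)/1) = 80.
  m_3 = 1*80 - 40 = 40, d_3 = (1610 - 40^2)/1 = 10/1 = 10: (m_3, d_3) = (m_1, d_1) = (40, 10), so from here the quotients repeat a_1, a_2; the period length is 2.
So sqrt(1610) = [40; (8, 80)] with period length k = 2.
k is even, so the fundamental solution of x^2 - 1610y^2 = 1 is (p_{k-1}, q_{k-1}) = (p_1, q_1); compute convergents through index 1.
Convergents (p_i = a_i*p_{i-1} + p_{i-2}, q_i = a_i*q_{i-1} + q_{i-2} with p_{-2}=0, p_{-1}=1, q_{-2}=1, q_{-1}=0):
  i=0: a_0=40, p_0 = 40*1 + 0 = 40, q_0 = 40*0 + 1 = 1.
  i=1: a_1=8, p_1 = 8*40 + 1 = 321, q_1 = 8*1 + 0 = 8.
Check: 321^2 - 1610*8^2 = 103041 - 103040 = 1, so (x, y) = (321, 8) solves the equation, and by the theorem it is the least positive solution.

(x, y) = (321, 8)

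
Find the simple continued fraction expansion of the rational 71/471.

Run the Euclidean algorithm on 71 and 471; the successive quotients are the partial quotients a_0, a_1, ... (each step inverts the fractional part left over by the previous one):
  71 = 0*471 + 71, so a_0 = 0.
  471 = 6*71 + 45, so a_1 = 6.
  71 = 1*45 + 26, so a_2 = 1.
  45 = 1*26 + 19, so a_3 = 1.
  26 = 1*19 + 7, so a_4 = 1.
  19 = 2*7 + 5, so a_5 = 2.
  7 = 1*5 + 2, so a_6 = 1.
  5 = 2*2 + 1, so a_7 = 2.
  2 = 2*1 + 0, so a_8 = 2.
The remainder reaches 0 after 9 divisions, so the expansion has 9 partial quotients, read off in order.

[0; 6, 1, 1, 1, 2, 1, 2, 2]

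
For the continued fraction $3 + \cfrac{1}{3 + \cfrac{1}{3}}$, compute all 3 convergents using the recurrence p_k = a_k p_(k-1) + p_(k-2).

3/1, 10/3, 33/10

Using the convergent recurrence p_i = a_i*p_{i-1} + p_{i-2}, q_i = a_i*q_{i-1} + q_{i-2} with p_{-2}=0, p_{-1}=1, q_{-2}=1, q_{-1}=0:
  i=0: a_0=3, p_0 = 3*1 + 0 = 3, q_0 = 3*0 + 1 = 1.
  i=1: a_1=3, p_1 = 3*3 + 1 = 10, q_1 = 3*1 + 0 = 3.
  i=2: a_2=3, p_2 = 3*10 + 3 = 33, q_2 = 3*3 + 1 = 10.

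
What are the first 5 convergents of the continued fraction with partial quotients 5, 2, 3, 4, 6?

Using the convergent recurrence p_i = a_i*p_{i-1} + p_{i-2}, q_i = a_i*q_{i-1} + q_{i-2} with p_{-2}=0, p_{-1}=1, q_{-2}=1, q_{-1}=0:
  i=0: a_0=5, p_0 = 5*1 + 0 = 5, q_0 = 5*0 + 1 = 1.
  i=1: a_1=2, p_1 = 2*5 + 1 = 11, q_1 = 2*1 + 0 = 2.
  i=2: a_2=3, p_2 = 3*11 + 5 = 38, q_2 = 3*2 + 1 = 7.
  i=3: a_3=4, p_3 = 4*38 + 11 = 163, q_3 = 4*7 + 2 = 30.
  i=4: a_4=6, p_4 = 6*163 + 38 = 1016, q_4 = 6*30 + 7 = 187.

5/1, 11/2, 38/7, 163/30, 1016/187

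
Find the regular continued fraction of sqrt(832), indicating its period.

[28; (1, 5, 2, 2, 1, 13, 1, 2, 2, 5, 1, 56)]

Write x_i = (sqrt(832) + m_i)/d_i with (m_0, d_0) = (0, 1). a_0 = floor(sqrt(832)) = 28, since 28^2 = 784 <= 832 < 841 = 29^2.
Iterate m_{i+1} = d_i*a_i - m_i, d_{i+1} = (832 - m_{i+1}^2)/d_i, a_{i+1} = floor((a_0 + m_{i+1})/d_{i+1}):
  m_1 = 1*28 - 0 = 28, d_1 = (832 - 28^2)/1 = 48/1 = 48, a_1 = floor((28 + 28)/48) = 1.
  m_2 = 48*1 - 28 = 20, d_2 = (832 - 20^2)/48 = 432/48 = 9, a_2 = floor((28 + 20)/9) = 5.
  m_3 = 9*5 - 20 = 25, d_3 = (832 - 25^2)/9 = 207/9 = 23, a_3 = floor((28 + 25)/23) = 2.
  m_4 = 23*2 - 25 = 21, d_4 = (832 - 21^2)/23 = 391/23 = 17, a_4 = floor((28 + 21)/17) = 2.
  m_5 = 17*2 - 21 = 13, d_5 = (832 - 13^2)/17 = 663/17 = 39, a_5 = floor((28 + 13)/39) = 1.
  m_6 = 39*1 - 13 = 26, d_6 = (832 - 26^2)/39 = 156/39 = 4, a_6 = floor((28 + 26)/4) = 13.
  m_7 = 4*13 - 26 = 26, d_7 = (832 - 26^2)/4 = 156/4 = 39, a_7 = floor((28 + 26)/39) = 1.
  m_8 = 39*1 - 26 = 13, d_8 = (832 - 13^2)/39 = 663/39 = 17, a_8 = floor((28 + 13)/17) = 2.
  m_9 = 17*2 - 13 = 21, d_9 = (832 - 21^2)/17 = 391/17 = 23, a_9 = floor((28 + 21)/23) = 2.
  m_10 = 23*2 - 21 = 25, d_10 = (832 - 25^2)/23 = 207/23 = 9, a_10 = floor((28 + 25)/9) = 5.
  m_11 = 9*5 - 25 = 20, d_11 = (832 - 20^2)/9 = 432/9 = 48, a_11 = floor((28 + 20)/48) = 1.
  m_12 = 48*1 - 20 = 28, d_12 = (832 - 28^2)/48 = 48/48 = 1, a_12 = floor((28 + 28)/1) = 56.
  m_13 = 1*56 - 28 = 28, d_13 = (832 - 28^2)/1 = 48/1 = 48: (m_13, d_13) = (m_1, d_1) = (28, 48), so from here the quotients repeat a_1, ..., a_12; the period length is 12.
Hence the expansion of sqrt(832) is a_0 = 28 followed by the repeating block 1, 5, 2, 2, 1, 13, 1, 2, 2, 5, 1, 56 (period 12).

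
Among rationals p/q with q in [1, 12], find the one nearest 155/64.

29/12

Expand x = 155/64 as a continued fraction with the Euclidean algorithm:
  155 = 2*64 + 27, so a_0 = 2.
  64 = 2*27 + 10, so a_1 = 2.
  27 = 2*10 + 7, so a_2 = 2.
  10 = 1*7 + 3, so a_3 = 1.
  7 = 2*3 + 1, so a_4 = 2.
  3 = 3*1 + 0, so a_5 = 3.
so x = [2; 2, 2, 1, 2, 3].
Convergents (p_i = a_i*p_{i-1} + p_{i-2}, q_i = a_i*q_{i-1} + q_{i-2} with p_{-2}=0, p_{-1}=1, q_{-2}=1, q_{-1}=0), until the denominator exceeds 12:
  i=0: a_0=2, p_0 = 2*1 + 0 = 2, q_0 = 2*0 + 1 = 1.
  i=1: a_1=2, p_1 = 2*2 + 1 = 5, q_1 = 2*1 + 0 = 2.
  i=2: a_2=2, p_2 = 2*5 + 2 = 12, q_2 = 2*2 + 1 = 5.
  i=3: a_3=1, p_3 = 1*12 + 5 = 17, q_3 = 1*5 + 2 = 7.
  i=4: a_4=2, p_4 = 2*17 + 12 = 46, q_4 = 2*7 + 5 = 19.
q_4 = 19 > 12, so the last convergent with denominator <= 12 is p_3/q_3 = 17/7.
The closest fraction with denominator <= 12 is either p_3/q_3 or the intermediate fraction (k*p_3 + p_2)/(k*q_3 + q_2) with the largest k >= 1 whose denominator stays <= 12; these approach x as k grows, and every other convergent or intermediate fraction in range is farther away.
Largest k: floor((12 - q_2)/q_3) = floor((12 - 5)/7) = 1.
That gives (1*17 + 12)/(1*7 + 5) = 29/12.
Compare the errors: |x - 17/7| = |155*7 - 17*64|/(64*7) = 3/448, and |x - 29/12| = |155*12 - 29*64|/(64*12) = 4/768.
Cross-multiplying, 4*448 = 1792 < 2304 = 3*768, so 4/768 is smaller: the intermediate fraction 29/12 is closer to x than 17/7.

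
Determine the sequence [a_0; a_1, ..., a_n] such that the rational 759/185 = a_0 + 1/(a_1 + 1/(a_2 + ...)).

[4; 9, 1, 2, 1, 4]

Run the Euclidean algorithm on 759 and 185; the successive quotients are the partial quotients a_0, a_1, ... (each step inverts the fractional part left over by the previous one):
  759 = 4*185 + 19, so a_0 = 4.
  185 = 9*19 + 14, so a_1 = 9.
  19 = 1*14 + 5, so a_2 = 1.
  14 = 2*5 + 4, so a_3 = 2.
  5 = 1*4 + 1, so a_4 = 1.
  4 = 4*1 + 0, so a_5 = 4.
The remainder reaches 0 after 6 divisions, so the expansion has 6 partial quotients, read off in order.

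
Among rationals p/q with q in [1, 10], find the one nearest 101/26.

Expand x = 101/26 as a continued fraction with the Euclidean algorithm:
  101 = 3*26 + 23, so a_0 = 3.
  26 = 1*23 + 3, so a_1 = 1.
  23 = 7*3 + 2, so a_2 = 7.
  3 = 1*2 + 1, so a_3 = 1.
  2 = 2*1 + 0, so a_4 = 2.
so x = [3; 1, 7, 1, 2].
Convergents (p_i = a_i*p_{i-1} + p_{i-2}, q_i = a_i*q_{i-1} + q_{i-2} with p_{-2}=0, p_{-1}=1, q_{-2}=1, q_{-1}=0), until the denominator exceeds 10:
  i=0: a_0=3, p_0 = 3*1 + 0 = 3, q_0 = 3*0 + 1 = 1.
  i=1: a_1=1, p_1 = 1*3 + 1 = 4, q_1 = 1*1 + 0 = 1.
  i=2: a_2=7, p_2 = 7*4 + 3 = 31, q_2 = 7*1 + 1 = 8.
  i=3: a_3=1, p_3 = 1*31 + 4 = 35, q_3 = 1*8 + 1 = 9.
  i=4: a_4=2, p_4 = 2*35 + 31 = 101, q_4 = 2*9 + 8 = 26.
q_4 = 26 > 10, so the last convergent with denominator <= 10 is p_3/q_3 = 35/9.
The closest fraction with denominator <= 10 is either p_3/q_3 or the intermediate fraction (k*p_3 + p_2)/(k*q_3 + q_2) with the largest k >= 1 whose denominator stays <= 10; these approach x as k grows, and every other convergent or intermediate fraction in range is farther away.
Largest k: floor((10 - q_2)/q_3) = floor((10 - 8)/9) = 0.
Since k = 0, no intermediate fraction beyond p_3/q_3 has denominator <= 10, so the convergent 35/9 is the closest (its error is |101*9 - 35*26|/(26*9) = 1/234).

35/9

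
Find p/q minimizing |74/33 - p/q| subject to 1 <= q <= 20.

Expand x = 74/33 as a continued fraction with the Euclidean algorithm:
  74 = 2*33 + 8, so a_0 = 2.
  33 = 4*8 + 1, so a_1 = 4.
  8 = 8*1 + 0, so a_2 = 8.
so x = [2; 4, 8].
Convergents (p_i = a_i*p_{i-1} + p_{i-2}, q_i = a_i*q_{i-1} + q_{i-2} with p_{-2}=0, p_{-1}=1, q_{-2}=1, q_{-1}=0), until the denominator exceeds 20:
  i=0: a_0=2, p_0 = 2*1 + 0 = 2, q_0 = 2*0 + 1 = 1.
  i=1: a_1=4, p_1 = 4*2 + 1 = 9, q_1 = 4*1 + 0 = 4.
  i=2: a_2=8, p_2 = 8*9 + 2 = 74, q_2 = 8*4 + 1 = 33.
q_2 = 33 > 20, so the last convergent with denominator <= 20 is p_1/q_1 = 9/4.
The closest fraction with denominator <= 20 is either p_1/q_1 or the intermediate fraction (k*p_1 + p_0)/(k*q_1 + q_0) with the largest k >= 1 whose denominator stays <= 20; these approach x as k grows, and every other convergent or intermediate fraction in range is farther away.
Largest k: floor((20 - q_0)/q_1) = floor((20 - 1)/4) = 4.
That gives (4*9 + 2)/(4*4 + 1) = 38/17.
Compare the errors: |x - 9/4| = |74*4 - 9*33|/(33*4) = 1/132, and |x - 38/17| = |74*17 - 38*33|/(33*17) = 4/561.
Cross-multiplying, 4*132 = 528 < 561 = 1*561, so 4/561 is smaller: the intermediate fraction 38/17 is closer to x than 9/4.

38/17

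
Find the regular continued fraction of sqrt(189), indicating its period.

[13; (1, 2, 1, 26)]

Write x_i = (sqrt(189) + m_i)/d_i with (m_0, d_0) = (0, 1). a_0 = floor(sqrt(189)) = 13, since 13^2 = 169 <= 189 < 196 = 14^2.
Iterate m_{i+1} = d_i*a_i - m_i, d_{i+1} = (189 - m_{i+1}^2)/d_i, a_{i+1} = floor((a_0 + m_{i+1})/d_{i+1}):
  m_1 = 1*13 - 0 = 13, d_1 = (189 - 13^2)/1 = 20/1 = 20, a_1 = floor((13 + 13)/20) = 1.
  m_2 = 20*1 - 13 = 7, d_2 = (189 - 7^2)/20 = 140/20 = 7, a_2 = floor((13 + 7)/7) = 2.
  m_3 = 7*2 - 7 = 7, d_3 = (189 - 7^2)/7 = 140/7 = 20, a_3 = floor((13 + 7)/20) = 1.
  m_4 = 20*1 - 7 = 13, d_4 = (189 - 13^2)/20 = 20/20 = 1, a_4 = floor((13 + 13)/1) = 26.
  m_5 = 1*26 - 13 = 13, d_5 = (189 - 13^2)/1 = 20/1 = 20: (m_5, d_5) = (m_1, d_1) = (13, 20), so from here the quotients repeat a_1, ..., a_4; the period length is 4.
Hence the expansion of sqrt(189) is a_0 = 13 followed by the repeating block 1, 2, 1, 26 (period 4).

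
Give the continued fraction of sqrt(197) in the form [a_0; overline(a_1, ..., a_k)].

Write x_i = (sqrt(197) + m_i)/d_i with (m_0, d_0) = (0, 1). a_0 = floor(sqrt(197)) = 14, since 14^2 = 196 <= 197 < 225 = 15^2.
Iterate m_{i+1} = d_i*a_i - m_i, d_{i+1} = (197 - m_{i+1}^2)/d_i, a_{i+1} = floor((a_0 + m_{i+1})/d_{i+1}):
  m_1 = 1*14 - 0 = 14, d_1 = (197 - 14^2)/1 = 1/1 = 1, a_1 = floor((14 + 14)/1) = 28.
  m_2 = 1*28 - 14 = 14, d_2 = (197 - 14^2)/1 = 1/1 = 1: (m_2, d_2) = (m_1, d_1) = (14, 1), so from here the quotient a_1 repeats; the period length is 1.
Hence the expansion of sqrt(197) is a_0 = 14 followed by the repeating block 28 (period 1).

[14; overline(28)]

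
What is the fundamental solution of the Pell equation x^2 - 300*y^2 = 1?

First expand sqrt(300) as a continued fraction. With x_i = (sqrt(300) + m_i)/d_i and (m_0, d_0) = (0, 1): a_0 = floor(sqrt(300)) = 17, since 17^2 = 289 <= 300 < 324 = 18^2.
Iterate m_{i+1} = d_i*a_i - m_i, d_{i+1} = (300 - m_{i+1}^2)/d_i, a_{i+1} = floor((a_0 + m_{i+1})/d_{i+1}):
  m_1 = 1*17 - 0 = 17, d_1 = (300 - 17^2)/1 = 11/1 = 11, a_1 = floor((17 + 17)/11) = 3.
  m_2 = 11*3 - 17 = 16, d_2 = (300 - 16^2)/11 = 44/11 = 4, a_2 = floor((17 + 16)/4) = 8.
  m_3 = 4*8 - 16 = 16, d_3 = (300 - 16^2)/4 = 44/4 = 11, a_3 = floor((17 + 16)/11) = 3.
  m_4 = 11*3 - 16 = 17, d_4 = (300 - 17^2)/11 = 11/11 = 1, a_4 = floor((17 + 17)/1) = 34.
  m_5 = 1*34 - 17 = 17, d_5 = (300 - 17^2)/1 = 11/1 = 11: (m_5, d_5) = (m_1, d_1) = (17, 11), so from here the quotients repeat a_1, ..., a_4; the period length is 4.
So sqrt(300) = [17; (3, 8, 3, 34)] with period length k = 4.
k is even, so the fundamental solution of x^2 - 300y^2 = 1 is (p_{k-1}, q_{k-1}) = (p_3, q_3); compute convergents through index 3.
Convergents (p_i = a_i*p_{i-1} + p_{i-2}, q_i = a_i*q_{i-1} + q_{i-2} with p_{-2}=0, p_{-1}=1, q_{-2}=1, q_{-1}=0):
  i=0: a_0=17, p_0 = 17*1 + 0 = 17, q_0 = 17*0 + 1 = 1.
  i=1: a_1=3, p_1 = 3*17 + 1 = 52, q_1 = 3*1 + 0 = 3.
  i=2: a_2=8, p_2 = 8*52 + 17 = 433, q_2 = 8*3 + 1 = 25.
  i=3: a_3=3, p_3 = 3*433 + 52 = 1351, q_3 = 3*25 + 3 = 78.
Check: 1351^2 - 300*78^2 = 1825201 - 1825200 = 1, so (x, y) = (1351, 78) solves the equation, and by the theorem it is the least positive solution.

(x, y) = (1351, 78)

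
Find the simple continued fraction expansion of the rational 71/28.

Run the Euclidean algorithm on 71 and 28; the successive quotients are the partial quotients a_0, a_1, ... (each step inverts the fractional part left over by the previous one):
  71 = 2*28 + 15, so a_0 = 2.
  28 = 1*15 + 13, so a_1 = 1.
  15 = 1*13 + 2, so a_2 = 1.
  13 = 6*2 + 1, so a_3 = 6.
  2 = 2*1 + 0, so a_4 = 2.
The remainder reaches 0 after 5 divisions, so the expansion has 5 partial quotients, read off in order.

[2; 1, 1, 6, 2]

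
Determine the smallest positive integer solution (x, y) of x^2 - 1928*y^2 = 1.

(x, y) = (483, 11)

First expand sqrt(1928) as a continued fraction. With x_i = (sqrt(1928) + m_i)/d_i and (m_0, d_0) = (0, 1): a_0 = floor(sqrt(1928)) = 43, since 43^2 = 1849 <= 1928 < 1936 = 44^2.
Iterate m_{i+1} = d_i*a_i - m_i, d_{i+1} = (1928 - m_{i+1}^2)/d_i, a_{i+1} = floor((a_0 + m_{i+1})/d_{i+1}):
  m_1 = 1*43 - 0 = 43, d_1 = (1928 - 43^2)/1 = 79/1 = 79, a_1 = floor((43 + 43)/79) = 1.
  m_2 = 79*1 - 43 = 36, d_2 = (1928 - 36^2)/79 = 632/79 = 8, a_2 = floor((43 + 36)/8) = 9.
  m_3 = 8*9 - 36 = 36, d_3 = (1928 - 36^2)/8 = 632/8 = 79, a_3 = floor((43 + 36)/79) = 1.
  m_4 = 79*1 - 36 = 43, d_4 = (1928 - 43^2)/79 = 79/79 = 1, a_4 = floor((43 + 43)/1) = 86.
  m_5 = 1*86 - 43 = 43, d_5 = (1928 - 43^2)/1 = 79/1 = 79: (m_5, d_5) = (m_1, d_1) = (43, 79), so from here the quotients repeat a_1, ..., a_4; the period length is 4.
So sqrt(1928) = [43; (1, 9, 1, 86)] with period length k = 4.
k is even, so the fundamental solution of x^2 - 1928y^2 = 1 is (p_{k-1}, q_{k-1}) = (p_3, q_3); compute convergents through index 3.
Convergents (p_i = a_i*p_{i-1} + p_{i-2}, q_i = a_i*q_{i-1} + q_{i-2} with p_{-2}=0, p_{-1}=1, q_{-2}=1, q_{-1}=0):
  i=0: a_0=43, p_0 = 43*1 + 0 = 43, q_0 = 43*0 + 1 = 1.
  i=1: a_1=1, p_1 = 1*43 + 1 = 44, q_1 = 1*1 + 0 = 1.
  i=2: a_2=9, p_2 = 9*44 + 43 = 439, q_2 = 9*1 + 1 = 10.
  i=3: a_3=1, p_3 = 1*439 + 44 = 483, q_3 = 1*10 + 1 = 11.
Check: 483^2 - 1928*11^2 = 233289 - 233288 = 1, so (x, y) = (483, 11) solves the equation, and by the theorem it is the least positive solution.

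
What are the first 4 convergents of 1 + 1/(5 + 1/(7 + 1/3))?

Using the convergent recurrence p_i = a_i*p_{i-1} + p_{i-2}, q_i = a_i*q_{i-1} + q_{i-2} with p_{-2}=0, p_{-1}=1, q_{-2}=1, q_{-1}=0:
  i=0: a_0=1, p_0 = 1*1 + 0 = 1, q_0 = 1*0 + 1 = 1.
  i=1: a_1=5, p_1 = 5*1 + 1 = 6, q_1 = 5*1 + 0 = 5.
  i=2: a_2=7, p_2 = 7*6 + 1 = 43, q_2 = 7*5 + 1 = 36.
  i=3: a_3=3, p_3 = 3*43 + 6 = 135, q_3 = 3*36 + 5 = 113.

1/1, 6/5, 43/36, 135/113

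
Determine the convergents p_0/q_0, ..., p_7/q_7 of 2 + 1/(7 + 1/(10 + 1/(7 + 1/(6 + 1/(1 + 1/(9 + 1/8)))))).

Using the convergent recurrence p_i = a_i*p_{i-1} + p_{i-2}, q_i = a_i*q_{i-1} + q_{i-2} with p_{-2}=0, p_{-1}=1, q_{-2}=1, q_{-1}=0:
  i=0: a_0=2, p_0 = 2*1 + 0 = 2, q_0 = 2*0 + 1 = 1.
  i=1: a_1=7, p_1 = 7*2 + 1 = 15, q_1 = 7*1 + 0 = 7.
  i=2: a_2=10, p_2 = 10*15 + 2 = 152, q_2 = 10*7 + 1 = 71.
  i=3: a_3=7, p_3 = 7*152 + 15 = 1079, q_3 = 7*71 + 7 = 504.
  i=4: a_4=6, p_4 = 6*1079 + 152 = 6626, q_4 = 6*504 + 71 = 3095.
  i=5: a_5=1, p_5 = 1*6626 + 1079 = 7705, q_5 = 1*3095 + 504 = 3599.
  i=6: a_6=9, p_6 = 9*7705 + 6626 = 75971, q_6 = 9*3599 + 3095 = 35486.
  i=7: a_7=8, p_7 = 8*75971 + 7705 = 615473, q_7 = 8*35486 + 3599 = 287487.

2/1, 15/7, 152/71, 1079/504, 6626/3095, 7705/3599, 75971/35486, 615473/287487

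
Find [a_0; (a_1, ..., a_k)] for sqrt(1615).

Write x_i = (sqrt(1615) + m_i)/d_i with (m_0, d_0) = (0, 1). a_0 = floor(sqrt(1615)) = 40, since 40^2 = 1600 <= 1615 < 1681 = 41^2.
Iterate m_{i+1} = d_i*a_i - m_i, d_{i+1} = (1615 - m_{i+1}^2)/d_i, a_{i+1} = floor((a_0 + m_{i+1})/d_{i+1}):
  m_1 = 1*40 - 0 = 40, d_1 = (1615 - 40^2)/1 = 15/1 = 15, a_1 = floor((40 + 40)/15) = 5.
  m_2 = 15*5 - 40 = 35, d_2 = (1615 - 35^2)/15 = 390/15 = 26, a_2 = floor((40 + 35)/26) = 2.
  m_3 = 26*2 - 35 = 17, d_3 = (1615 - 17^2)/26 = 1326/26 = 51, a_3 = floor((40 + 17)/51) = 1.
  m_4 = 51*1 - 17 = 34, d_4 = (1615 - 34^2)/51 = 459/51 = 9, a_4 = floor((40 + 34)/9) = 8.
  m_5 = 9*8 - 34 = 38, d_5 = (1615 - 38^2)/9 = 171/9 = 19, a_5 = floor((40 + 38)/19) = 4.
  m_6 = 19*4 - 38 = 38, d_6 = (1615 - 38^2)/19 = 171/19 = 9, a_6 = floor((40 + 38)/9) = 8.
  m_7 = 9*8 - 38 = 34, d_7 = (1615 - 34^2)/9 = 459/9 = 51, a_7 = floor((40 + 34)/51) = 1.
  m_8 = 51*1 - 34 = 17, d_8 = (1615 - 17^2)/51 = 1326/51 = 26, a_8 = floor((40 + 17)/26) = 2.
  m_9 = 26*2 - 17 = 35, d_9 = (1615 - 35^2)/26 = 390/26 = 15, a_9 = floor((40 + 35)/15) = 5.
  m_10 = 15*5 - 35 = 40, d_10 = (1615 - 40^2)/15 = 15/15 = 1, a_10 = floor((40 + 40)/1) = 80.
  m_11 = 1*80 - 40 = 40, d_11 = (1615 - 40^2)/1 = 15/1 = 15: (m_11, d_11) = (m_1, d_1) = (40, 15), so from here the quotients repeat a_1, ..., a_10; the period length is 10.
Hence the expansion of sqrt(1615) is a_0 = 40 followed by the repeating block 5, 2, 1, 8, 4, 8, 1, 2, 5, 80 (period 10).

[40; (5, 2, 1, 8, 4, 8, 1, 2, 5, 80)]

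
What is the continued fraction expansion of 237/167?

[1; 2, 2, 1, 1, 2, 5]

Run the Euclidean algorithm on 237 and 167; the successive quotients are the partial quotients a_0, a_1, ... (each step inverts the fractional part left over by the previous one):
  237 = 1*167 + 70, so a_0 = 1.
  167 = 2*70 + 27, so a_1 = 2.
  70 = 2*27 + 16, so a_2 = 2.
  27 = 1*16 + 11, so a_3 = 1.
  16 = 1*11 + 5, so a_4 = 1.
  11 = 2*5 + 1, so a_5 = 2.
  5 = 5*1 + 0, so a_6 = 5.
The remainder reaches 0 after 7 divisions, so the expansion has 7 partial quotients, read off in order.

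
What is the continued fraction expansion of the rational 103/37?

[2; 1, 3, 1, 1, 1, 2]

Run the Euclidean algorithm on 103 and 37; the successive quotients are the partial quotients a_0, a_1, ... (each step inverts the fractional part left over by the previous one):
  103 = 2*37 + 29, so a_0 = 2.
  37 = 1*29 + 8, so a_1 = 1.
  29 = 3*8 + 5, so a_2 = 3.
  8 = 1*5 + 3, so a_3 = 1.
  5 = 1*3 + 2, so a_4 = 1.
  3 = 1*2 + 1, so a_5 = 1.
  2 = 2*1 + 0, so a_6 = 2.
The remainder reaches 0 after 7 divisions, so the expansion has 7 partial quotients, read off in order.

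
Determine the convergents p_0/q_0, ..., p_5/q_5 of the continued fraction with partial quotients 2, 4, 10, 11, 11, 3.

2/1, 9/4, 92/41, 1021/455, 11323/5046, 34990/15593

Using the convergent recurrence p_i = a_i*p_{i-1} + p_{i-2}, q_i = a_i*q_{i-1} + q_{i-2} with p_{-2}=0, p_{-1}=1, q_{-2}=1, q_{-1}=0:
  i=0: a_0=2, p_0 = 2*1 + 0 = 2, q_0 = 2*0 + 1 = 1.
  i=1: a_1=4, p_1 = 4*2 + 1 = 9, q_1 = 4*1 + 0 = 4.
  i=2: a_2=10, p_2 = 10*9 + 2 = 92, q_2 = 10*4 + 1 = 41.
  i=3: a_3=11, p_3 = 11*92 + 9 = 1021, q_3 = 11*41 + 4 = 455.
  i=4: a_4=11, p_4 = 11*1021 + 92 = 11323, q_4 = 11*455 + 41 = 5046.
  i=5: a_5=3, p_5 = 3*11323 + 1021 = 34990, q_5 = 3*5046 + 455 = 15593.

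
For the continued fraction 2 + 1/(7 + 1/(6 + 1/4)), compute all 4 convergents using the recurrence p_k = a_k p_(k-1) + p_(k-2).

2/1, 15/7, 92/43, 383/179

Using the convergent recurrence p_i = a_i*p_{i-1} + p_{i-2}, q_i = a_i*q_{i-1} + q_{i-2} with p_{-2}=0, p_{-1}=1, q_{-2}=1, q_{-1}=0:
  i=0: a_0=2, p_0 = 2*1 + 0 = 2, q_0 = 2*0 + 1 = 1.
  i=1: a_1=7, p_1 = 7*2 + 1 = 15, q_1 = 7*1 + 0 = 7.
  i=2: a_2=6, p_2 = 6*15 + 2 = 92, q_2 = 6*7 + 1 = 43.
  i=3: a_3=4, p_3 = 4*92 + 15 = 383, q_3 = 4*43 + 7 = 179.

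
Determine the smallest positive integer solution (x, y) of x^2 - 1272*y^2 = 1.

(x, y) = (107, 3)

First expand sqrt(1272) as a continued fraction. With x_i = (sqrt(1272) + m_i)/d_i and (m_0, d_0) = (0, 1): a_0 = floor(sqrt(1272)) = 35, since 35^2 = 1225 <= 1272 < 1296 = 36^2.
Iterate m_{i+1} = d_i*a_i - m_i, d_{i+1} = (1272 - m_{i+1}^2)/d_i, a_{i+1} = floor((a_0 + m_{i+1})/d_{i+1}):
  m_1 = 1*35 - 0 = 35, d_1 = (1272 - 35^2)/1 = 47/1 = 47, a_1 = floor((35 + 35)/47) = 1.
  m_2 = 47*1 - 35 = 12, d_2 = (1272 - 12^2)/47 = 1128/47 = 24, a_2 = floor((35 + 12)/24) = 1.
  m_3 = 24*1 - 12 = 12, d_3 = (1272 - 12^2)/24 = 1128/24 = 47, a_3 = floor((35 + 12)/47) = 1.
  m_4 = 47*1 - 12 = 35, d_4 = (1272 - 35^2)/47 = 47/47 = 1, a_4 = floor((35 + 35)/1) = 70.
  m_5 = 1*70 - 35 = 35, d_5 = (1272 - 35^2)/1 = 47/1 = 47: (m_5, d_5) = (m_1, d_1) = (35, 47), so from here the quotients repeat a_1, ..., a_4; the period length is 4.
So sqrt(1272) = [35; (1, 1, 1, 70)] with period length k = 4.
k is even, so the fundamental solution of x^2 - 1272y^2 = 1 is (p_{k-1}, q_{k-1}) = (p_3, q_3); compute convergents through index 3.
Convergents (p_i = a_i*p_{i-1} + p_{i-2}, q_i = a_i*q_{i-1} + q_{i-2} with p_{-2}=0, p_{-1}=1, q_{-2}=1, q_{-1}=0):
  i=0: a_0=35, p_0 = 35*1 + 0 = 35, q_0 = 35*0 + 1 = 1.
  i=1: a_1=1, p_1 = 1*35 + 1 = 36, q_1 = 1*1 + 0 = 1.
  i=2: a_2=1, p_2 = 1*36 + 35 = 71, q_2 = 1*1 + 1 = 2.
  i=3: a_3=1, p_3 = 1*71 + 36 = 107, q_3 = 1*2 + 1 = 3.
Check: 107^2 - 1272*3^2 = 11449 - 11448 = 1, so (x, y) = (107, 3) solves the equation, and by the theorem it is the least positive solution.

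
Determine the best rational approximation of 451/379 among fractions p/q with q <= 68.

69/58

Expand x = 451/379 as a continued fraction with the Euclidean algorithm:
  451 = 1*379 + 72, so a_0 = 1.
  379 = 5*72 + 19, so a_1 = 5.
  72 = 3*19 + 15, so a_2 = 3.
  19 = 1*15 + 4, so a_3 = 1.
  15 = 3*4 + 3, so a_4 = 3.
  4 = 1*3 + 1, so a_5 = 1.
  3 = 3*1 + 0, so a_6 = 3.
so x = [1; 5, 3, 1, 3, 1, 3].
Convergents (p_i = a_i*p_{i-1} + p_{i-2}, q_i = a_i*q_{i-1} + q_{i-2} with p_{-2}=0, p_{-1}=1, q_{-2}=1, q_{-1}=0), until the denominator exceeds 68:
  i=0: a_0=1, p_0 = 1*1 + 0 = 1, q_0 = 1*0 + 1 = 1.
  i=1: a_1=5, p_1 = 5*1 + 1 = 6, q_1 = 5*1 + 0 = 5.
  i=2: a_2=3, p_2 = 3*6 + 1 = 19, q_2 = 3*5 + 1 = 16.
  i=3: a_3=1, p_3 = 1*19 + 6 = 25, q_3 = 1*16 + 5 = 21.
  i=4: a_4=3, p_4 = 3*25 + 19 = 94, q_4 = 3*21 + 16 = 79.
q_4 = 79 > 68, so the last convergent with denominator <= 68 is p_3/q_3 = 25/21.
The closest fraction with denominator <= 68 is either p_3/q_3 or the intermediate fraction (k*p_3 + p_2)/(k*q_3 + q_2) with the largest k >= 1 whose denominator stays <= 68; these approach x as k grows, and every other convergent or intermediate fraction in range is farther away.
Largest k: floor((68 - q_2)/q_3) = floor((68 - 16)/21) = 2.
That gives (2*25 + 19)/(2*21 + 16) = 69/58.
Compare the errors: |x - 25/21| = |451*21 - 25*379|/(379*21) = 4/7959, and |x - 69/58| = |451*58 - 69*379|/(379*58) = 7/21982.
Cross-multiplying, 7*7959 = 55713 < 87928 = 4*21982, so 7/21982 is smaller: the intermediate fraction 69/58 is closer to x than 25/21.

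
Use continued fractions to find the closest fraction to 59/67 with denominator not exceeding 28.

Expand x = 59/67 as a continued fraction with the Euclidean algorithm:
  59 = 0*67 + 59, so a_0 = 0.
  67 = 1*59 + 8, so a_1 = 1.
  59 = 7*8 + 3, so a_2 = 7.
  8 = 2*3 + 2, so a_3 = 2.
  3 = 1*2 + 1, so a_4 = 1.
  2 = 2*1 + 0, so a_5 = 2.
so x = [0; 1, 7, 2, 1, 2].
Convergents (p_i = a_i*p_{i-1} + p_{i-2}, q_i = a_i*q_{i-1} + q_{i-2} with p_{-2}=0, p_{-1}=1, q_{-2}=1, q_{-1}=0), until the denominator exceeds 28:
  i=0: a_0=0, p_0 = 0*1 + 0 = 0, q_0 = 0*0 + 1 = 1.
  i=1: a_1=1, p_1 = 1*0 + 1 = 1, q_1 = 1*1 + 0 = 1.
  i=2: a_2=7, p_2 = 7*1 + 0 = 7, q_2 = 7*1 + 1 = 8.
  i=3: a_3=2, p_3 = 2*7 + 1 = 15, q_3 = 2*8 + 1 = 17.
  i=4: a_4=1, p_4 = 1*15 + 7 = 22, q_4 = 1*17 + 8 = 25.
  i=5: a_5=2, p_5 = 2*22 + 15 = 59, q_5 = 2*25 + 17 = 67.
q_5 = 67 > 28, so the last convergent with denominator <= 28 is p_4/q_4 = 22/25.
The closest fraction with denominator <= 28 is either p_4/q_4 or the intermediate fraction (k*p_4 + p_3)/(k*q_4 + q_3) with the largest k >= 1 whose denominator stays <= 28; these approach x as k grows, and every other convergent or intermediate fraction in range is farther away.
Largest k: floor((28 - q_3)/q_4) = floor((28 - 17)/25) = 0.
Since k = 0, no intermediate fraction beyond p_4/q_4 has denominator <= 28, so the convergent 22/25 is the closest (its error is |59*25 - 22*67|/(67*25) = 1/1675).

22/25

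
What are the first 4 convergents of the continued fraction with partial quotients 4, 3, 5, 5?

Using the convergent recurrence p_i = a_i*p_{i-1} + p_{i-2}, q_i = a_i*q_{i-1} + q_{i-2} with p_{-2}=0, p_{-1}=1, q_{-2}=1, q_{-1}=0:
  i=0: a_0=4, p_0 = 4*1 + 0 = 4, q_0 = 4*0 + 1 = 1.
  i=1: a_1=3, p_1 = 3*4 + 1 = 13, q_1 = 3*1 + 0 = 3.
  i=2: a_2=5, p_2 = 5*13 + 4 = 69, q_2 = 5*3 + 1 = 16.
  i=3: a_3=5, p_3 = 5*69 + 13 = 358, q_3 = 5*16 + 3 = 83.

4/1, 13/3, 69/16, 358/83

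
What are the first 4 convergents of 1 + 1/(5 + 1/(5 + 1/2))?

1/1, 6/5, 31/26, 68/57

Using the convergent recurrence p_i = a_i*p_{i-1} + p_{i-2}, q_i = a_i*q_{i-1} + q_{i-2} with p_{-2}=0, p_{-1}=1, q_{-2}=1, q_{-1}=0:
  i=0: a_0=1, p_0 = 1*1 + 0 = 1, q_0 = 1*0 + 1 = 1.
  i=1: a_1=5, p_1 = 5*1 + 1 = 6, q_1 = 5*1 + 0 = 5.
  i=2: a_2=5, p_2 = 5*6 + 1 = 31, q_2 = 5*5 + 1 = 26.
  i=3: a_3=2, p_3 = 2*31 + 6 = 68, q_3 = 2*26 + 5 = 57.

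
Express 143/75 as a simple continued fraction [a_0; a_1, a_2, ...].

Run the Euclidean algorithm on 143 and 75; the successive quotients are the partial quotients a_0, a_1, ... (each step inverts the fractional part left over by the previous one):
  143 = 1*75 + 68, so a_0 = 1.
  75 = 1*68 + 7, so a_1 = 1.
  68 = 9*7 + 5, so a_2 = 9.
  7 = 1*5 + 2, so a_3 = 1.
  5 = 2*2 + 1, so a_4 = 2.
  2 = 2*1 + 0, so a_5 = 2.
The remainder reaches 0 after 6 divisions, so the expansion has 6 partial quotients, read off in order.

[1; 1, 9, 1, 2, 2]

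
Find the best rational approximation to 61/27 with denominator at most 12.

Expand x = 61/27 as a continued fraction with the Euclidean algorithm:
  61 = 2*27 + 7, so a_0 = 2.
  27 = 3*7 + 6, so a_1 = 3.
  7 = 1*6 + 1, so a_2 = 1.
  6 = 6*1 + 0, so a_3 = 6.
so x = [2; 3, 1, 6].
Convergents (p_i = a_i*p_{i-1} + p_{i-2}, q_i = a_i*q_{i-1} + q_{i-2} with p_{-2}=0, p_{-1}=1, q_{-2}=1, q_{-1}=0), until the denominator exceeds 12:
  i=0: a_0=2, p_0 = 2*1 + 0 = 2, q_0 = 2*0 + 1 = 1.
  i=1: a_1=3, p_1 = 3*2 + 1 = 7, q_1 = 3*1 + 0 = 3.
  i=2: a_2=1, p_2 = 1*7 + 2 = 9, q_2 = 1*3 + 1 = 4.
  i=3: a_3=6, p_3 = 6*9 + 7 = 61, q_3 = 6*4 + 3 = 27.
q_3 = 27 > 12, so the last convergent with denominator <= 12 is p_2/q_2 = 9/4.
The closest fraction with denominator <= 12 is either p_2/q_2 or the intermediate fraction (k*p_2 + p_1)/(k*q_2 + q_1) with the largest k >= 1 whose denominator stays <= 12; these approach x as k grows, and every other convergent or intermediate fraction in range is farther away.
Largest k: floor((12 - q_1)/q_2) = floor((12 - 3)/4) = 2.
That gives (2*9 + 7)/(2*4 + 3) = 25/11.
Compare the errors: |x - 9/4| = |61*4 - 9*27|/(27*4) = 1/108, and |x - 25/11| = |61*11 - 25*27|/(27*11) = 4/297.
Cross-multiplying, 1*297 = 297 < 432 = 4*108, so 1/108 is smaller: the convergent 9/4 is closer to x than 25/11.

9/4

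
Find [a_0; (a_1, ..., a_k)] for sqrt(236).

Write x_i = (sqrt(236) + m_i)/d_i with (m_0, d_0) = (0, 1). a_0 = floor(sqrt(236)) = 15, since 15^2 = 225 <= 236 < 256 = 16^2.
Iterate m_{i+1} = d_i*a_i - m_i, d_{i+1} = (236 - m_{i+1}^2)/d_i, a_{i+1} = floor((a_0 + m_{i+1})/d_{i+1}):
  m_1 = 1*15 - 0 = 15, d_1 = (236 - 15^2)/1 = 11/1 = 11, a_1 = floor((15 + 15)/11) = 2.
  m_2 = 11*2 - 15 = 7, d_2 = (236 - 7^2)/11 = 187/11 = 17, a_2 = floor((15 + 7)/17) = 1.
  m_3 = 17*1 - 7 = 10, d_3 = (236 - 10^2)/17 = 136/17 = 8, a_3 = floor((15 + 10)/8) = 3.
  m_4 = 8*3 - 10 = 14, d_4 = (236 - 14^2)/8 = 40/8 = 5, a_4 = floor((15 + 14)/5) = 5.
  m_5 = 5*5 - 14 = 11, d_5 = (236 - 11^2)/5 = 115/5 = 23, a_5 = floor((15 + 11)/23) = 1.
  m_6 = 23*1 - 11 = 12, d_6 = (236 - 12^2)/23 = 92/23 = 4, a_6 = floor((15 + 12)/4) = 6.
  m_7 = 4*6 - 12 = 12, d_7 = (236 - 12^2)/4 = 92/4 = 23, a_7 = floor((15 + 12)/23) = 1.
  m_8 = 23*1 - 12 = 11, d_8 = (236 - 11^2)/23 = 115/23 = 5, a_8 = floor((15 + 11)/5) = 5.
  m_9 = 5*5 - 11 = 14, d_9 = (236 - 14^2)/5 = 40/5 = 8, a_9 = floor((15 + 14)/8) = 3.
  m_10 = 8*3 - 14 = 10, d_10 = (236 - 10^2)/8 = 136/8 = 17, a_10 = floor((15 + 10)/17) = 1.
  m_11 = 17*1 - 10 = 7, d_11 = (236 - 7^2)/17 = 187/17 = 11, a_11 = floor((15 + 7)/11) = 2.
  m_12 = 11*2 - 7 = 15, d_12 = (236 - 15^2)/11 = 11/11 = 1, a_12 = floor((15 + 15)/1) = 30.
  m_13 = 1*30 - 15 = 15, d_13 = (236 - 15^2)/1 = 11/1 = 11: (m_13, d_13) = (m_1, d_1) = (15, 11), so from here the quotients repeat a_1, ..., a_12; the period length is 12.
Hence the expansion of sqrt(236) is a_0 = 15 followed by the repeating block 2, 1, 3, 5, 1, 6, 1, 5, 3, 1, 2, 30 (period 12).

[15; (2, 1, 3, 5, 1, 6, 1, 5, 3, 1, 2, 30)]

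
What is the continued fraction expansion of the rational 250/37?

[6; 1, 3, 9]

Run the Euclidean algorithm on 250 and 37; the successive quotients are the partial quotients a_0, a_1, ... (each step inverts the fractional part left over by the previous one):
  250 = 6*37 + 28, so a_0 = 6.
  37 = 1*28 + 9, so a_1 = 1.
  28 = 3*9 + 1, so a_2 = 3.
  9 = 9*1 + 0, so a_3 = 9.
The remainder reaches 0 after 4 divisions, so the expansion has 4 partial quotients, read off in order.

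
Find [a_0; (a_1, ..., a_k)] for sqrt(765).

Write x_i = (sqrt(765) + m_i)/d_i with (m_0, d_0) = (0, 1). a_0 = floor(sqrt(765)) = 27, since 27^2 = 729 <= 765 < 784 = 28^2.
Iterate m_{i+1} = d_i*a_i - m_i, d_{i+1} = (765 - m_{i+1}^2)/d_i, a_{i+1} = floor((a_0 + m_{i+1})/d_{i+1}):
  m_1 = 1*27 - 0 = 27, d_1 = (765 - 27^2)/1 = 36/1 = 36, a_1 = floor((27 + 27)/36) = 1.
  m_2 = 36*1 - 27 = 9, d_2 = (765 - 9^2)/36 = 684/36 = 19, a_2 = floor((27 + 9)/19) = 1.
  m_3 = 19*1 - 9 = 10, d_3 = (765 - 10^2)/19 = 665/19 = 35, a_3 = floor((27 + 10)/35) = 1.
  m_4 = 35*1 - 10 = 25, d_4 = (765 - 25^2)/35 = 140/35 = 4, a_4 = floor((27 + 25)/4) = 13.
  m_5 = 4*13 - 25 = 27, d_5 = (765 - 27^2)/4 = 36/4 = 9, a_5 = floor((27 + 27)/9) = 6.
  m_6 = 9*6 - 27 = 27, d_6 = (765 - 27^2)/9 = 36/9 = 4, a_6 = floor((27 + 27)/4) = 13.
  m_7 = 4*13 - 27 = 25, d_7 = (765 - 25^2)/4 = 140/4 = 35, a_7 = floor((27 + 25)/35) = 1.
  m_8 = 35*1 - 25 = 10, d_8 = (765 - 10^2)/35 = 665/35 = 19, a_8 = floor((27 + 10)/19) = 1.
  m_9 = 19*1 - 10 = 9, d_9 = (765 - 9^2)/19 = 684/19 = 36, a_9 = floor((27 + 9)/36) = 1.
  m_10 = 36*1 - 9 = 27, d_10 = (765 - 27^2)/36 = 36/36 = 1, a_10 = floor((27 + 27)/1) = 54.
  m_11 = 1*54 - 27 = 27, d_11 = (765 - 27^2)/1 = 36/1 = 36: (m_11, d_11) = (m_1, d_1) = (27, 36), so from here the quotients repeat a_1, ..., a_10; the period length is 10.
Hence the expansion of sqrt(765) is a_0 = 27 followed by the repeating block 1, 1, 1, 13, 6, 13, 1, 1, 1, 54 (period 10).

[27; (1, 1, 1, 13, 6, 13, 1, 1, 1, 54)]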